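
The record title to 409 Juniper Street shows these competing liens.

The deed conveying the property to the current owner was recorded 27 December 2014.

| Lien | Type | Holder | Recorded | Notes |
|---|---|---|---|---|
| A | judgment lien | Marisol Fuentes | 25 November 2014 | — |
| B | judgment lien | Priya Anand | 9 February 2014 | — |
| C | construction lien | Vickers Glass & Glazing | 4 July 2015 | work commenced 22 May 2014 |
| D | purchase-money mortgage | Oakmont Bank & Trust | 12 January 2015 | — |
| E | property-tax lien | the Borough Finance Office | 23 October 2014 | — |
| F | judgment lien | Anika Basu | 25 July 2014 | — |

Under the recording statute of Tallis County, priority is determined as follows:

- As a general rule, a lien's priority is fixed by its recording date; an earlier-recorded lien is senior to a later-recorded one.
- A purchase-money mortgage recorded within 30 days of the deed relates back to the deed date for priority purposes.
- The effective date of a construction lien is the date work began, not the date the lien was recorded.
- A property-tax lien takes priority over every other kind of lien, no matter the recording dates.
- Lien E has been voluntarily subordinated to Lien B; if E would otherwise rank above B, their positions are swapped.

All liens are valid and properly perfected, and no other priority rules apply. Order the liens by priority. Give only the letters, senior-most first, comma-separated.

B, E, C, F, A, D

Effective dates: C relates back to 22 May 2014 (work commenced); D relates back to the deed date 27 December 2014.
E is a property-tax lien and takes priority over every other lien.
Remaining liens by effective date: B (9 February 2014), C (22 May 2014), F (25 July 2014), A (25 November 2014), D (27 December 2014).
Because E would otherwise rank above B, the subordination swaps them.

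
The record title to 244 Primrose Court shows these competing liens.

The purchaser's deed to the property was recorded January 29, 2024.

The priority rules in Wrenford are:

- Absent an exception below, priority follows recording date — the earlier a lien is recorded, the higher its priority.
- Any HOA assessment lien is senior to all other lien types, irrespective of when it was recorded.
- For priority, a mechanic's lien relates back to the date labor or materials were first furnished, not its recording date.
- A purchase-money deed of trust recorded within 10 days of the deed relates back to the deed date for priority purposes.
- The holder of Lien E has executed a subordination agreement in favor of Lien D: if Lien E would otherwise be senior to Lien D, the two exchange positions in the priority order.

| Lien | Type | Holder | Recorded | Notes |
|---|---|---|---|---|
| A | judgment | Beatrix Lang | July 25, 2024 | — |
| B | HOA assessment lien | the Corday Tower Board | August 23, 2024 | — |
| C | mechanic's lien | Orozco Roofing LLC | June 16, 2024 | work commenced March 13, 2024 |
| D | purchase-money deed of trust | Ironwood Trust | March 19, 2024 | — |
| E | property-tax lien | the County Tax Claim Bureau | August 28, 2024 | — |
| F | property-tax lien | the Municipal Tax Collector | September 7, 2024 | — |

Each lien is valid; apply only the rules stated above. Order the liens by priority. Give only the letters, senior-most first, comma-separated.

B, C, D, A, E, F

Effective dates after the stated exceptions: C relates back to March 13, 2024 (work commenced); D was recorded 50 days after the deed, outside the 10-day window, so it keeps its recording date.
B, as an HOA assessment lien, has superpriority and ranks first.
Ordering the rest by effective date: C (March 13, 2024), D (March 19, 2024), A (July 25, 2024), E (August 28, 2024), F (September 7, 2024).
E already ranks below D; the subordination has no effect.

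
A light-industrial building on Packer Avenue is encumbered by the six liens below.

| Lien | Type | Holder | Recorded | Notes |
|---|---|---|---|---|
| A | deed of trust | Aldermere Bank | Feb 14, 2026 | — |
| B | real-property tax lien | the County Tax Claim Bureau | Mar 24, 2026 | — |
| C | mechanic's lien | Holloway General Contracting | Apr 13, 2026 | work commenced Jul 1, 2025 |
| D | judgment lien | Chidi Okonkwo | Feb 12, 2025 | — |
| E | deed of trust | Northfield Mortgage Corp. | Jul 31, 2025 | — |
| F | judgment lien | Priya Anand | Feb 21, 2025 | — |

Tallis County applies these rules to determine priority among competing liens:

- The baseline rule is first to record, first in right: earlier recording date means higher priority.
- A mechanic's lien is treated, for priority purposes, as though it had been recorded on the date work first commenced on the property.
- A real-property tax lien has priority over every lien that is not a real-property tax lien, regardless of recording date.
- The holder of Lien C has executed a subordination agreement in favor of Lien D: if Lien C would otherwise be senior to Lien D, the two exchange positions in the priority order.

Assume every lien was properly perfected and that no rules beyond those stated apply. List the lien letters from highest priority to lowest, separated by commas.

B, D, F, C, E, A

Effective dates after the stated exceptions: C relates back to Jul 1, 2025 (work commenced).
As a real-property tax lien, B is senior to every other lien.
Remaining liens by effective date: D (Feb 12, 2025), F (Feb 21, 2025), C (Jul 1, 2025), E (Jul 31, 2025), A (Feb 14, 2026).
C already ranks below D; the subordination has no effect.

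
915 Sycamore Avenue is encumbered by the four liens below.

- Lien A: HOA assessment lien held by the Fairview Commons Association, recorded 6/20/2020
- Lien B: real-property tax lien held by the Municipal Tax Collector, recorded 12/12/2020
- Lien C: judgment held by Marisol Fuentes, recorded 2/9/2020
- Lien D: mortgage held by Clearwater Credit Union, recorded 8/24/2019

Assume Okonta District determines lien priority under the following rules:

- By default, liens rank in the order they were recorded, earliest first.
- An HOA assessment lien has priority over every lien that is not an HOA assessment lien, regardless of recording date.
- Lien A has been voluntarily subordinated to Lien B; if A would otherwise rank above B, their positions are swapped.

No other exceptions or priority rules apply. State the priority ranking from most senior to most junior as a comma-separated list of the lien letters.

A, as an HOA assessment lien, has superpriority and ranks first.
Among the remaining liens, by effective date: D (8/24/2019), C (2/9/2020), B (12/12/2020).
Because A would otherwise rank above B, the subordination swaps them.

B, D, C, A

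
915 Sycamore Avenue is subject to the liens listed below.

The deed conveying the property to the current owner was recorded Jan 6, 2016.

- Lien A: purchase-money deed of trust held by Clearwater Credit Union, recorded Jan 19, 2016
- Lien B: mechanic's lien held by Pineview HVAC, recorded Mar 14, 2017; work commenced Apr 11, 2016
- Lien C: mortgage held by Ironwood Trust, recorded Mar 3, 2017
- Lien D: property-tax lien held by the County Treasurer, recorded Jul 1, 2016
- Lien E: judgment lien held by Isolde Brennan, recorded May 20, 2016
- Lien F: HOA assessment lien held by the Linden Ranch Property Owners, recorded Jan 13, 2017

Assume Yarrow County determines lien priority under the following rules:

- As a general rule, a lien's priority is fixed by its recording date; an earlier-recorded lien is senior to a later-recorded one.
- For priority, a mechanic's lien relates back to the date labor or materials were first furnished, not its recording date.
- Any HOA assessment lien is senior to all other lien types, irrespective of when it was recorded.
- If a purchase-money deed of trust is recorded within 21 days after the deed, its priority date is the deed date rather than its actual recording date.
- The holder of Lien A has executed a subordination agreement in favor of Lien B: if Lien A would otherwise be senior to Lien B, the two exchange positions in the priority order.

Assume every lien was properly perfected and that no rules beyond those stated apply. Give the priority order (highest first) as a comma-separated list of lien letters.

Adjusting effective dates: A's effective date is the deed date, Jan 6, 2016; B relates back to Apr 11, 2016 (work commenced).
F is an HOA assessment lien, so it outranks all other liens regardless of date.
Ordering the rest by effective date: A (Jan 6, 2016), B (Apr 11, 2016), E (May 20, 2016), D (Jul 1, 2016), C (Mar 3, 2017).
A would otherwise be senior to B, so under the subordination agreement A and B exchange positions.

F, B, A, E, D, C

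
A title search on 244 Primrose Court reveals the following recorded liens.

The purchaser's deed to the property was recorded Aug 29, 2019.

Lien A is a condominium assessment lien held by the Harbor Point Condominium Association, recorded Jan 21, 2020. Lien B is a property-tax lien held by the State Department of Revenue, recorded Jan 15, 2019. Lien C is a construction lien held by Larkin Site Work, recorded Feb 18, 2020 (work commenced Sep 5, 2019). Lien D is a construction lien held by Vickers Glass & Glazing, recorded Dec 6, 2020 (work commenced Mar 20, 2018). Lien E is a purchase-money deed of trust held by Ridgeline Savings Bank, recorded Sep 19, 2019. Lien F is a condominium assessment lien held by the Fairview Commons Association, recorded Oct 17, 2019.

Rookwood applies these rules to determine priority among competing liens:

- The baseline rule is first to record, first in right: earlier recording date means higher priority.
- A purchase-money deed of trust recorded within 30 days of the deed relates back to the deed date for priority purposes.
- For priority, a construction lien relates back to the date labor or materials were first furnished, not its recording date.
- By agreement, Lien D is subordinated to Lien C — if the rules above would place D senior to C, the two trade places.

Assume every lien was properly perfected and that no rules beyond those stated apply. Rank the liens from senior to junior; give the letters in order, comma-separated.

C, B, E, D, F, A

Effective dates: C's effective date is Sep 5, 2019, when work began; D's effective date is Mar 20, 2018, when work began; E's effective date is the deed date, Aug 29, 2019.
Ordering by effective date: D (Mar 20, 2018), B (Jan 15, 2019), E (Aug 29, 2019), C (Sep 5, 2019), F (Oct 17, 2019), A (Jan 21, 2020).
Because D would otherwise rank above C, the subordination swaps them.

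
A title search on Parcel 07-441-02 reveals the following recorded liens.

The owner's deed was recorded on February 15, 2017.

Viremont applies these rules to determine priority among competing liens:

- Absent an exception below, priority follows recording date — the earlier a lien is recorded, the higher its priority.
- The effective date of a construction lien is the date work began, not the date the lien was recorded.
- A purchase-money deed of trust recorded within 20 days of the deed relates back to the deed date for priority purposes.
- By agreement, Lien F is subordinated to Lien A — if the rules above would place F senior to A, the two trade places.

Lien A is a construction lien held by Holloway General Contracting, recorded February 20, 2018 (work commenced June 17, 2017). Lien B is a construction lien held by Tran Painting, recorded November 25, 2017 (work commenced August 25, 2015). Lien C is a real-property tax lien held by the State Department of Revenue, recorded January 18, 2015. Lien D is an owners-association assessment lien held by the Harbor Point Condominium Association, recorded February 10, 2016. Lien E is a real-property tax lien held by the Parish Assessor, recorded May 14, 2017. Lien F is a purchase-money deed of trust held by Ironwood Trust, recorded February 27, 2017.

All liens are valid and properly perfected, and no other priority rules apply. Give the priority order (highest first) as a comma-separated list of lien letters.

Effective dates after the stated exceptions: A relates back to June 17, 2017 (work commenced); B relates back to August 25, 2015 (work commenced); F's effective date is the deed date, February 15, 2017.
Sorted by effective date: C (January 18, 2015), B (August 25, 2015), D (February 10, 2016), F (February 15, 2017), E (May 14, 2017), A (June 17, 2017).
Because F would otherwise rank above A, the subordination swaps them.

C, B, D, A, E, F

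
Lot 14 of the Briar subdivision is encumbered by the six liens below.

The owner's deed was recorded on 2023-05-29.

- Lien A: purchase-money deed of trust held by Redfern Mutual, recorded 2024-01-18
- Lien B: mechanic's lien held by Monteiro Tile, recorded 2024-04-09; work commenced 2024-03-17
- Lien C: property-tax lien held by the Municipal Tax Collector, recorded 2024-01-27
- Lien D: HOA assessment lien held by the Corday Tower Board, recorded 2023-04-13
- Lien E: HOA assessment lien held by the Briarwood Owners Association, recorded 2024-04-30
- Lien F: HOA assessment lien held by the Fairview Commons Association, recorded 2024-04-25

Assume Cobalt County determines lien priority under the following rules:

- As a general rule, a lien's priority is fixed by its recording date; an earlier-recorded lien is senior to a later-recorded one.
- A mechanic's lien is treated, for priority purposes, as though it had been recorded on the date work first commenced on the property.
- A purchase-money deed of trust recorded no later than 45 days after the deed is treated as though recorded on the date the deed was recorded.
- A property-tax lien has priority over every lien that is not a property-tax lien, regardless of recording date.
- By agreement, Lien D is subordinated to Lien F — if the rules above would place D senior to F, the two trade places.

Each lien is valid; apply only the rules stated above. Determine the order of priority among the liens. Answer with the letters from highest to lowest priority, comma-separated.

Effective dates: A missed the 45-day window (234 days after the deed), so its recording date stands; B is treated as recorded 2024-03-17, the work-commencement date.
C is a property-tax lien, so it outranks all other liens regardless of date.
The other liens, earliest effective date first: D (2023-04-13), A (2024-01-18), B (2024-03-17), F (2024-04-25), E (2024-04-30).
D is senior to F before the subordination, so the two trade places.

C, F, A, B, D, E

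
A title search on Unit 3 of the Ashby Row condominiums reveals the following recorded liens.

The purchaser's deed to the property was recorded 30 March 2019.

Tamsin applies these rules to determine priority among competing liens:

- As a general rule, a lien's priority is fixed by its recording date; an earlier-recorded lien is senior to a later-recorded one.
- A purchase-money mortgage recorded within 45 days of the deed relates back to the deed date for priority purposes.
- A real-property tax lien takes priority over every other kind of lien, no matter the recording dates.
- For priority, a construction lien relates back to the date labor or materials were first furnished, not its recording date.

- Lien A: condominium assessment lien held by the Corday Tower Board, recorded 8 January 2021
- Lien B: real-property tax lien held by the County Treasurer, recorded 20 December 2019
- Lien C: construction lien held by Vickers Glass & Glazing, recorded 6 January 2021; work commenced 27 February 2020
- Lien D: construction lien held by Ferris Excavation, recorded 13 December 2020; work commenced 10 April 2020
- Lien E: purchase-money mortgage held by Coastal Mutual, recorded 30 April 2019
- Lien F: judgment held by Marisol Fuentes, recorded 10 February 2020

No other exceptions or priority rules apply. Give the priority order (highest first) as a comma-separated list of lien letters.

B, E, F, C, D, A

First, effective dates: C's effective date is 27 February 2020, when work began; D is treated as recorded 10 April 2020, the work-commencement date; E was recorded within the 45-day window, so its effective date is the deed date 30 March 2019.
As a real-property tax lien, B is senior to every other lien.
The other liens, earliest effective date first: E (30 March 2019), F (10 February 2020), C (27 February 2020), D (10 April 2020), A (8 January 2021).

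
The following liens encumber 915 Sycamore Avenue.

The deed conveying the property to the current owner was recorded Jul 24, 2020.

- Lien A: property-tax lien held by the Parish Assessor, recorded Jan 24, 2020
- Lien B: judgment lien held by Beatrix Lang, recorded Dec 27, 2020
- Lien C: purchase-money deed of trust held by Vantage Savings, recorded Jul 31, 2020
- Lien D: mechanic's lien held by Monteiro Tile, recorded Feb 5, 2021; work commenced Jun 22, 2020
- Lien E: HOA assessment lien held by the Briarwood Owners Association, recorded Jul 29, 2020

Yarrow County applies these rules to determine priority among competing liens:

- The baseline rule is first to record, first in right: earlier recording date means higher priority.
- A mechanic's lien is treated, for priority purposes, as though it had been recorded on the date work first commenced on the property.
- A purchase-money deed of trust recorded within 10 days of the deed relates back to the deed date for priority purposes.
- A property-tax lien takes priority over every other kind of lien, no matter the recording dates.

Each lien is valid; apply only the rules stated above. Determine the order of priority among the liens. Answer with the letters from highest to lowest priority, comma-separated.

Effective dates: C was recorded within the 10-day window, so its effective date is the deed date Jul 24, 2020; D's effective date is Jun 22, 2020, when work began.
As a property-tax lien, A is senior to every other lien.
The other liens, earliest effective date first: D (Jun 22, 2020), C (Jul 24, 2020), E (Jul 29, 2020), B (Dec 27, 2020).

A, D, C, E, B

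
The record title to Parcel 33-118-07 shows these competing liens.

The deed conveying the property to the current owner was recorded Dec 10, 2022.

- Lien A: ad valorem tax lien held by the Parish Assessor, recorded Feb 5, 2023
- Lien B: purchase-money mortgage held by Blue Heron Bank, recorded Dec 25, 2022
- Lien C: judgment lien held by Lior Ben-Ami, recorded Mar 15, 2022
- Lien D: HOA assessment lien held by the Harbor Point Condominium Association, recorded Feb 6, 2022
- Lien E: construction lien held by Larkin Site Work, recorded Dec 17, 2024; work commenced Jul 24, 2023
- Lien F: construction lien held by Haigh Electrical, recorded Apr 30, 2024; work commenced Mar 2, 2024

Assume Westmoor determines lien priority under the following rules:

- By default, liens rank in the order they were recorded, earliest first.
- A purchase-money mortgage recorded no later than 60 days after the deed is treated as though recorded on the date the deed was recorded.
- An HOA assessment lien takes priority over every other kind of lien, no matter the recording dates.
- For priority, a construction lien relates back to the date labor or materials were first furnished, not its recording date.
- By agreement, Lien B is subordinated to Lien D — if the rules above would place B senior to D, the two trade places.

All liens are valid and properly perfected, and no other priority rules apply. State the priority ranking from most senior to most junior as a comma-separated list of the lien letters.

Effective dates after the stated exceptions: B relates back to the deed date Dec 10, 2022; E's effective date is Jul 24, 2023, when work began; F is treated as recorded Mar 2, 2024, the work-commencement date.
D, as an HOA assessment lien, has superpriority and ranks first.
The other liens, earliest effective date first: C (Mar 15, 2022), B (Dec 10, 2022), A (Feb 5, 2023), E (Jul 24, 2023), F (Mar 2, 2024).
Since B is not senior to D, the subordination leaves the order unchanged.

D, C, B, A, E, F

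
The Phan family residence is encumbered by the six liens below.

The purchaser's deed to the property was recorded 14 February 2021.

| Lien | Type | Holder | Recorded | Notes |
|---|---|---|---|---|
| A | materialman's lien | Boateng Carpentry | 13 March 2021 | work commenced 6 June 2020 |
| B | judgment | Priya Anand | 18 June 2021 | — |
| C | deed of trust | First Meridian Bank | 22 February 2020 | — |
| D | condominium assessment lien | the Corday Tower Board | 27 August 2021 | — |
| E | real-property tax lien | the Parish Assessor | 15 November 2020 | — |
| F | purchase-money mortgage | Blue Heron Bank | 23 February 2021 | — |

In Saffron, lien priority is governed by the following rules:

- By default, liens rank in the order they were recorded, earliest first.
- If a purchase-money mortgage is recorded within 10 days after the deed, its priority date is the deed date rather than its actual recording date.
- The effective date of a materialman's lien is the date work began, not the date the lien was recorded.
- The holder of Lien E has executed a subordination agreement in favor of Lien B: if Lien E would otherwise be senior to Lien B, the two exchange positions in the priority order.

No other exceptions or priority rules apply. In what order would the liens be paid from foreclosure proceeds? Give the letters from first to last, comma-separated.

C, A, B, F, E, D

Adjusting effective dates: A relates back to 6 June 2020 (work commenced); F relates back to the deed date 14 February 2021.
By effective date: C (22 February 2020), A (6 June 2020), E (15 November 2020), F (14 February 2021), B (18 June 2021), D (27 August 2021).
The subordination applies — E was senior to B — so E and B swap.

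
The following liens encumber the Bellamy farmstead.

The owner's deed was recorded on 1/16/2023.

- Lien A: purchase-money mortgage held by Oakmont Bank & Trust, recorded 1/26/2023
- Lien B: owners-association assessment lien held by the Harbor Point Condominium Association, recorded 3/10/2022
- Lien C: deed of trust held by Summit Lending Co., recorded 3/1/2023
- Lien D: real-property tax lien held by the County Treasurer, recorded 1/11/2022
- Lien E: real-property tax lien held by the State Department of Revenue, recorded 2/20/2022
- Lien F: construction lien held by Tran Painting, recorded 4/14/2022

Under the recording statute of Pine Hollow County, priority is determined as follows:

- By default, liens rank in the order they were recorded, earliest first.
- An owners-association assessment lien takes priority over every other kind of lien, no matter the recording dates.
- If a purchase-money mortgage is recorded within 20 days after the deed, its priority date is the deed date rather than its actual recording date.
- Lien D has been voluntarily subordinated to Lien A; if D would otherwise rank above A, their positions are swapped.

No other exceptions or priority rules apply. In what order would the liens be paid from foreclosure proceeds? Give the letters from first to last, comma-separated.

Adjusting effective dates: A relates back to the deed date 1/16/2023.
B is an owners-association assessment lien and takes priority over every other lien.
Ordering the rest by effective date: D (1/11/2022), E (2/20/2022), F (4/14/2022), A (1/16/2023), C (3/1/2023).
D would otherwise be senior to A, so under the subordination agreement D and A exchange positions.

B, A, E, F, D, C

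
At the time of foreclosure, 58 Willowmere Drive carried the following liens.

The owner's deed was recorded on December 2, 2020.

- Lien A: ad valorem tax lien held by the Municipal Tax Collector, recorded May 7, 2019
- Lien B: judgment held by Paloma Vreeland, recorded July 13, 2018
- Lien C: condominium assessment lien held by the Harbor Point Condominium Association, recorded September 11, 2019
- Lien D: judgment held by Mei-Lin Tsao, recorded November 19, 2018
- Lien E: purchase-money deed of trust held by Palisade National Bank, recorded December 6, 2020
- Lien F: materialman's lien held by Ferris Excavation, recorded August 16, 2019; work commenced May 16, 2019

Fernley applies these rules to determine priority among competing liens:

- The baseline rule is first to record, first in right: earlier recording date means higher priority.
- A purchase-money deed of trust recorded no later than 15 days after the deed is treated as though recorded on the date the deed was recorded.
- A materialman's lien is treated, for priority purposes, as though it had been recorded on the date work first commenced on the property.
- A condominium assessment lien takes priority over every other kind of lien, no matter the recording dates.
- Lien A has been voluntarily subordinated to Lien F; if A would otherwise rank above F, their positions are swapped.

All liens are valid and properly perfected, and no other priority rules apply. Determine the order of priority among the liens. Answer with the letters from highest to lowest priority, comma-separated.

C, B, D, F, A, E

Adjusting effective dates: E was recorded within the 15-day window, so its effective date is the deed date December 2, 2020; F's effective date is May 16, 2019, when work began.
C, as a condominium assessment lien, has superpriority and ranks first.
Ordering the rest by effective date: B (July 13, 2018), D (November 19, 2018), A (May 7, 2019), F (May 16, 2019), E (December 2, 2020).
Because A would otherwise rank above F, the subordination swaps them.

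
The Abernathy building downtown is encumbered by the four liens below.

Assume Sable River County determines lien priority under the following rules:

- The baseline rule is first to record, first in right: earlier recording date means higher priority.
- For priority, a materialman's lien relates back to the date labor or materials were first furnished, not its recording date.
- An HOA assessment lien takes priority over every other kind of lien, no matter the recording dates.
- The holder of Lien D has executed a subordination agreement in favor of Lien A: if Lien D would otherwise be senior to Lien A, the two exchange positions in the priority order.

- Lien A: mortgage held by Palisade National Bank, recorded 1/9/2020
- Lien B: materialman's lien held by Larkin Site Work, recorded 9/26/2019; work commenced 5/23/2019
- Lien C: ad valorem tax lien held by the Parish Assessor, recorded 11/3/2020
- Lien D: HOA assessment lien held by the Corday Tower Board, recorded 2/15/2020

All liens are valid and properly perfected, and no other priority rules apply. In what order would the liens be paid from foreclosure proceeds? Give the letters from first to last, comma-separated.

A, B, D, C

Adjusting effective dates: B's effective date is 5/23/2019, when work began.
D, as an HOA assessment lien, has superpriority and ranks first.
Remaining liens by effective date: B (5/23/2019), A (1/9/2020), C (11/3/2020).
D is senior to A before the subordination, so the two trade places.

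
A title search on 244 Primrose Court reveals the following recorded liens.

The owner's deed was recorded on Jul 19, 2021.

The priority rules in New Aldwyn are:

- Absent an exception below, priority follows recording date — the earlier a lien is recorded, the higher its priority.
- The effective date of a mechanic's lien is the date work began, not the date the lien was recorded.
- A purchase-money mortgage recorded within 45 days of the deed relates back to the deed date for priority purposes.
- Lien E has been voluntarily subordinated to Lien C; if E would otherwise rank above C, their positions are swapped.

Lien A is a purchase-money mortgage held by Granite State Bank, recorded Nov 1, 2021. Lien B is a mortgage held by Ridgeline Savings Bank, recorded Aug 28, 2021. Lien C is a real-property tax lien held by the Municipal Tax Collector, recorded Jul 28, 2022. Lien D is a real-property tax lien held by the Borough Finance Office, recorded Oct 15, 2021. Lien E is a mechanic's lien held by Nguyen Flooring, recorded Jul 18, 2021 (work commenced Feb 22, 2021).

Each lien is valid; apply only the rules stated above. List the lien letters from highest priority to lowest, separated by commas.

Effective dates: A was recorded 105 days after the deed, outside the 45-day window, so it keeps its recording date; E relates back to Feb 22, 2021 (work commenced).
By effective date, earliest first: E (Feb 22, 2021), B (Aug 28, 2021), D (Oct 15, 2021), A (Nov 1, 2021), C (Jul 28, 2022).
Because E would otherwise rank above C, the subordination swaps them.

C, B, D, A, E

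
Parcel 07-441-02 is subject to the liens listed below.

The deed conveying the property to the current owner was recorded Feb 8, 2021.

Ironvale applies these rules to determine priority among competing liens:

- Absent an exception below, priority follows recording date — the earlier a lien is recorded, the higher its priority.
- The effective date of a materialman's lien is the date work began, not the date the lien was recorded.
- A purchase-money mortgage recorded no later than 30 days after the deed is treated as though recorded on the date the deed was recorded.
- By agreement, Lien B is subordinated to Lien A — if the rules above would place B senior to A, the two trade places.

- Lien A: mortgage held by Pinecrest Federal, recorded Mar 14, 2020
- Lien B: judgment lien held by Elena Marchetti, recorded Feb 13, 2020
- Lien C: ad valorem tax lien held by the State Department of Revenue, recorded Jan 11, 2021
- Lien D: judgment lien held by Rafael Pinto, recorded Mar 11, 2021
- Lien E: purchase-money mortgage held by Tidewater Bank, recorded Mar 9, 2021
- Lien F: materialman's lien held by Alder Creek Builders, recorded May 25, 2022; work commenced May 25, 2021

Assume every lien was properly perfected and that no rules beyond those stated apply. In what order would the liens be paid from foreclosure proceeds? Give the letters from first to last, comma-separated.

Adjusting effective dates: E's effective date is the deed date, Feb 8, 2021; F relates back to May 25, 2021 (work commenced).
By effective date, earliest first: B (Feb 13, 2020), A (Mar 14, 2020), C (Jan 11, 2021), E (Feb 8, 2021), D (Mar 11, 2021), F (May 25, 2021).
B is senior to A before the subordination, so the two trade places.

A, B, C, E, D, F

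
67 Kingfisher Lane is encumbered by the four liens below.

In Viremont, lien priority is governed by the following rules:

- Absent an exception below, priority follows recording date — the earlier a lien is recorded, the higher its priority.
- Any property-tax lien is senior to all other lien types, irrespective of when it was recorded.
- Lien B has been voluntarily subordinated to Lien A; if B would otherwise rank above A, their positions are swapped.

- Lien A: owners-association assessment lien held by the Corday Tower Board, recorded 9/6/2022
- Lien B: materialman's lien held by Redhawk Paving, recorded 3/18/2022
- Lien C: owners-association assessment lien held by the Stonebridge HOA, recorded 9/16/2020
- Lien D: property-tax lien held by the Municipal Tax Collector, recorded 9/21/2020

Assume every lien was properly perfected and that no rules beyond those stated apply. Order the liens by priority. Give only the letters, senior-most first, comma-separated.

D, C, A, B

As a property-tax lien, D is senior to every other lien.
The other liens, earliest effective date first: C (9/16/2020), B (3/18/2022), A (9/6/2022).
B would otherwise be senior to A, so under the subordination agreement B and A exchange positions.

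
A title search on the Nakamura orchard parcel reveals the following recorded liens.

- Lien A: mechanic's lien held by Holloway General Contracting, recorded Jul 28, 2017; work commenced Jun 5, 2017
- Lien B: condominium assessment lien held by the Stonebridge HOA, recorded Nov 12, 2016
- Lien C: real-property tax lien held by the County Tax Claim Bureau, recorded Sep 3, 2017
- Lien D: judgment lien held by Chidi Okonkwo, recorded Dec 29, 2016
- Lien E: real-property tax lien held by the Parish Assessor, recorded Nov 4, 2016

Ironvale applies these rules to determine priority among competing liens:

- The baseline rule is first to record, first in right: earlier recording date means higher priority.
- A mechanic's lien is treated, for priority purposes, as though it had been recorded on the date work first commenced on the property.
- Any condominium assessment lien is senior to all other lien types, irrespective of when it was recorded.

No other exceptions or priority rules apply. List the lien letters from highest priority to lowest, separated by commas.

Effective dates after the stated exceptions: A relates back to Jun 5, 2017 (work commenced).
As a condominium assessment lien, B is senior to every other lien.
The other liens, earliest effective date first: E (Nov 4, 2016), D (Dec 29, 2016), A (Jun 5, 2017), C (Sep 3, 2017).

B, E, D, A, C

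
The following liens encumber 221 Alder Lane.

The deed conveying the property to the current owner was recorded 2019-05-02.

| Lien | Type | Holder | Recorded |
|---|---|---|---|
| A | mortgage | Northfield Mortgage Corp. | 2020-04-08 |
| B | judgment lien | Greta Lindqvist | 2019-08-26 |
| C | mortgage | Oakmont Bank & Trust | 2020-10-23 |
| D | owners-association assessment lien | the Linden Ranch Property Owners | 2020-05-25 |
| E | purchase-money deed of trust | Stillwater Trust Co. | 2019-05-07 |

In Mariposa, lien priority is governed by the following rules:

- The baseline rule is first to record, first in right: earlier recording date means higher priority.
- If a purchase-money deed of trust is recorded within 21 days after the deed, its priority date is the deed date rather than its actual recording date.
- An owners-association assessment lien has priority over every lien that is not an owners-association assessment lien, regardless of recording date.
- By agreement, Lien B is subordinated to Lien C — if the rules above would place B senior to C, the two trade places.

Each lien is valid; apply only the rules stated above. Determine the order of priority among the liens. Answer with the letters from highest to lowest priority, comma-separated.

First, effective dates: E's effective date is the deed date, 2019-05-02.
D, as an owners-association assessment lien, has superpriority and ranks first.
Among the remaining liens, by effective date: E (2019-05-02), B (2019-08-26), A (2020-04-08), C (2020-10-23).
B would otherwise be senior to C, so under the subordination agreement B and C exchange positions.

D, E, C, A, B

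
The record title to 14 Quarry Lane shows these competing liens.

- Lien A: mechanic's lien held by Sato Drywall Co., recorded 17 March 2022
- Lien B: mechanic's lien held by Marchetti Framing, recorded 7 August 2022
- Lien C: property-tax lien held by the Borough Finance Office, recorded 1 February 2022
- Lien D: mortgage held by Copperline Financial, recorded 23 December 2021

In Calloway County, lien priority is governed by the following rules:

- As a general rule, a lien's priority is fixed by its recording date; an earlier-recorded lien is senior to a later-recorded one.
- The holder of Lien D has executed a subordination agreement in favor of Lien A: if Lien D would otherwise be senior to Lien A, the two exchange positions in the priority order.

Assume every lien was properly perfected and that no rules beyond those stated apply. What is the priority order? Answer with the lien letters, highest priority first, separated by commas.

By effective date: D (23 December 2021), C (1 February 2022), A (17 March 2022), B (7 August 2022).
D would otherwise be senior to A, so under the subordination agreement D and A exchange positions.

A, C, D, B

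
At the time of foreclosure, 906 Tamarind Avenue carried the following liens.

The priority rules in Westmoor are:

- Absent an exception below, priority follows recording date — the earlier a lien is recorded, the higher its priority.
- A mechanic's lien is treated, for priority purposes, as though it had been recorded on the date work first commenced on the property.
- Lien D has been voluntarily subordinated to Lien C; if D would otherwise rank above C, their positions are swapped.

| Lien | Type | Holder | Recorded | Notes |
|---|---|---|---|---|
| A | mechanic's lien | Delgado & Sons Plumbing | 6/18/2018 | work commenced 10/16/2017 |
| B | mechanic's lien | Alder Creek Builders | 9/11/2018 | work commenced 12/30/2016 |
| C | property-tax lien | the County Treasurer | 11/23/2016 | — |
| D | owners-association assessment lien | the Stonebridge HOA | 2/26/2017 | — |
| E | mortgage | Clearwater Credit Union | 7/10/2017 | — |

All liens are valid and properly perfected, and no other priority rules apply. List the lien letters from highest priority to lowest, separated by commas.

C, B, D, E, A

First, effective dates: A's effective date is 10/16/2017, when work began; B relates back to 12/30/2016 (work commenced).
Sorted by effective date: C (11/23/2016), B (12/30/2016), D (2/26/2017), E (7/10/2017), A (10/16/2017).
D already ranks below C; the subordination has no effect.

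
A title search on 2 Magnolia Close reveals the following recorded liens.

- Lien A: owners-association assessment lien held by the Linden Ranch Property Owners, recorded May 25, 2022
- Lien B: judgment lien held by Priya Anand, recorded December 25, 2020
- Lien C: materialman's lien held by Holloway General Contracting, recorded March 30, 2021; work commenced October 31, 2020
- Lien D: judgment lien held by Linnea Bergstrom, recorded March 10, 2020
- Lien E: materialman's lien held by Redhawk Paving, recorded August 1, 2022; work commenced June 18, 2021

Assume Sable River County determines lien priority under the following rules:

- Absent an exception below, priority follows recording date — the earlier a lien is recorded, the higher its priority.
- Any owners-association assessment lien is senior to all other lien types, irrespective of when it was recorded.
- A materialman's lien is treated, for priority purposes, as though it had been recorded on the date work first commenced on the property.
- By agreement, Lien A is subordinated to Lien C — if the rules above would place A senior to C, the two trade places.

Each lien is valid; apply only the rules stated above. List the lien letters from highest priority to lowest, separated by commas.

C, D, A, B, E

Effective dates after the stated exceptions: C relates back to October 31, 2020 (work commenced); E's effective date is June 18, 2021, when work began.
A is an owners-association assessment lien and takes priority over every other lien.
Ordering the rest by effective date: D (March 10, 2020), C (October 31, 2020), B (December 25, 2020), E (June 18, 2021).
A would otherwise be senior to C, so under the subordination agreement A and C exchange positions.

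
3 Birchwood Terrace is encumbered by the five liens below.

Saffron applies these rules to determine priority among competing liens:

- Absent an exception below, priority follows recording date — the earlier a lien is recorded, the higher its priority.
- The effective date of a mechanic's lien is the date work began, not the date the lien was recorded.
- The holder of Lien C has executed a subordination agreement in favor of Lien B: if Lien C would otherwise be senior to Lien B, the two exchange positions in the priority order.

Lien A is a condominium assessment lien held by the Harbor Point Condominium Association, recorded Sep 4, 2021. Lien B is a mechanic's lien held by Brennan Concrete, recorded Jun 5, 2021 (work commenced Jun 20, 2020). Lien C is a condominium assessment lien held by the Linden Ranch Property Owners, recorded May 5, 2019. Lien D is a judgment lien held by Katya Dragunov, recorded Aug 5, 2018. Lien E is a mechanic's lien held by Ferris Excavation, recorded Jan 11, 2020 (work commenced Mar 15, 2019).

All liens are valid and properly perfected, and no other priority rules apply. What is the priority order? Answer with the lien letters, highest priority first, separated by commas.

Effective dates after the stated exceptions: B's effective date is Jun 20, 2020, when work began; E relates back to Mar 15, 2019 (work commenced).
Sorted by effective date: D (Aug 5, 2018), E (Mar 15, 2019), C (May 5, 2019), B (Jun 20, 2020), A (Sep 4, 2021).
C would otherwise be senior to B, so under the subordination agreement C and B exchange positions.

D, E, B, C, A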